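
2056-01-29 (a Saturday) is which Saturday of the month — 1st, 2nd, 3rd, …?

5th

Day 29 falls in week ⌈29/7⌉ of the month.
Days 1–7 hold the 1st Saturday, 8–14 the 2nd, 15–21 the 3rd, 22–28 the 4th, 29–31 the 5th.
29 is in the range for the 5th.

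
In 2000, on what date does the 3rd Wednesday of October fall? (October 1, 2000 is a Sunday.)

October 2000 begins on a Sunday, so the first Wednesday is October 4 (3 days later).
The 3rd Wednesday is 2 weeks later: 4 + 14 = 18.

October 18, 2000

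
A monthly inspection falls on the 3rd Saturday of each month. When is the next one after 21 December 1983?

December 1983 starts on a Thursday; its first Saturday is the 3rd, so the 3rd Saturday is the 17th — 17 December 1983.
That is not after 21 December 1983, so look at January 1984.
January 1984 starts on a Sunday; its first Saturday is the 7th, so the 3rd Saturday is the 21st — 21 January 1984.

21 January 1984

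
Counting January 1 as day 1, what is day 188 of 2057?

January has 31 days (188 − 31 = 157 remain).
February has 28 days (157 − 28 = 129 remain).
March has 31 days (129 − 31 = 98 remain).
April has 30 days (98 − 30 = 68 remain).
May has 31 days (68 − 31 = 37 remain).
June has 30 days (37 − 30 = 7 remain).
7 into July → July 7.

2057-07-07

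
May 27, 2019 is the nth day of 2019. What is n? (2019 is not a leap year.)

147

Days in months before May: 31 + 28 + 31 + 30 = 120.
Plus 27 days into May → day 147.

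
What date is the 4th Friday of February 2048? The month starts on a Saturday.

February 2048 begins on a Saturday, so the first Friday is February 7 (6 days later).
The 4th Friday is 3 weeks later: 7 + 21 = 28.

2048-02-28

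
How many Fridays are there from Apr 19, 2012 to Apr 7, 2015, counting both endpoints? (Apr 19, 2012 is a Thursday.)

155

Apr 19, 2012 is a Thursday; the first Friday on or after it is Apr 20, 2012 (1 day later).
From Apr 20, 2012 to Apr 7, 2015: 255 + 365 + 365 + 97 = 1082 days (rest of 2012, 2013, 2014, to Apr 7, 2015 in 2015).
1082 ÷ 7 = 154 full weeks with remainder 4, so 154 more Fridays after the first → 155.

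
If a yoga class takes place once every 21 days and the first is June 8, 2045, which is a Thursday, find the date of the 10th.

The 10th occurrence is 9 intervals after the first: 9 × 21 = 189 days after June 8, 2045.
June has 30 days — 22 days to the end of June leaves 167.
July has 31 days (136 left).
August has 31 days (105 left).
September has 30 days (75 left).
October has 31 days (44 left).
November has 30 days (14 left).
14 days into December → December 14, 2045.

December 14, 2045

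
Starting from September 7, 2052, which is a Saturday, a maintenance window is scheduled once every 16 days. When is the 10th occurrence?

January 29, 2053

The 10th occurrence is 9 intervals after the first: 9 × 16 = 144 days after September 7, 2052.
September has 30 days — 23 days to the end of September leaves 121.
October has 31 days (90 left).
November has 30 days (60 left).
December has 31 days (29 left).
29 days into January → January 29, 2053.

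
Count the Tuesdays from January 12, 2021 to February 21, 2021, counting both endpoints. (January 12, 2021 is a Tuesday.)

6

January 12, 2021 is a Tuesday; the first Tuesday on or after it is January 12, 2021.
From January 12, 2021 to February 21, 2021: 19 + 21 = 40 days (rest of January, February).
40 ÷ 7 = 5 full weeks with remainder 5, so 5 more Tuesdays after the first → 6.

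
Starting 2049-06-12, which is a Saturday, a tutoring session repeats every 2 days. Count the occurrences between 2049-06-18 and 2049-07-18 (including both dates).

16

Occurrences land 2·i days after 2049-06-12 for i = 0, 1, 2, …
2049-06-18 is 6 days after the start; 6 ÷ 2 = 3 remainder 0. First occurrence in the window: #4 on 2049-06-18 (3×2 = 6 days in).
2049-07-18 is 36 days after the start; 36 ÷ 2 = 18 remainder 0. Last occurrence in the window: #19 on 2049-07-18.
Occurrences #4 through #19: 16 in total.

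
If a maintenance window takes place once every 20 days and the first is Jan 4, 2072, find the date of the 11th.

The 11th occurrence is 10 intervals after the first: 10 × 20 = 200 days after Jan 4, 2072.
Jan has 31 days — 27 days to the end of Jan leaves 173.
Feb has 29 days (144 left).
Mar has 31 days (113 left).
Apr has 30 days (83 left).
May has 31 days (52 left).
Jun has 30 days (22 left).
22 days into Jul → Jul 22, 2072.

Jul 22, 2072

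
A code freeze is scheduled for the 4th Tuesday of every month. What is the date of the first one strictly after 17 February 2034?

February 2034 starts on a Wednesday; its first Tuesday is the 7th, so the 4th Tuesday is the 28th — 28 February 2034.
28 February 2034 is after 17 February 2034, so that is the next one.

28 February 2034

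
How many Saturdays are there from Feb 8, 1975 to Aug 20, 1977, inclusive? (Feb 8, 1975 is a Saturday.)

Feb 8, 1975 is a Saturday; the first Saturday on or after it is Feb 8, 1975.
From Feb 8, 1975 to Aug 20, 1977: 326 + 366 + 232 = 924 days (rest of 1975, 1976, to Aug 20, 1977 in 1977).
924 ÷ 7 = 132 full weeks with remainder 0, so 132 more Saturdays after the first → 133.

133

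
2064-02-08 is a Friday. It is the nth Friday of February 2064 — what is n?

Day 8 falls in week ⌈8/7⌉ of the month.
Days 1–7 hold the 1st Friday, 8–14 the 2nd, 15–21 the 3rd, 22–28 the 4th, 29–31 the 5th.
8 is in the range for the 2nd.

2nd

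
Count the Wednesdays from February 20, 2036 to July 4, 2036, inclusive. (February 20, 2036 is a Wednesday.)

February 20, 2036 is a Wednesday; the first Wednesday on or after it is February 20, 2036.
From February 20, 2036 to July 4, 2036: 9 + 31 + 30 + 31 + 30 + 4 = 135 days (rest of February, March, April, May, June, July).
135 ÷ 7 = 19 full weeks with remainder 2, so 19 more Wednesdays after the first → 20.

20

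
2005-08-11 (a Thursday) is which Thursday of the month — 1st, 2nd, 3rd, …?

2nd

Day 11 falls in week ⌈11/7⌉ of the month.
Days 1–7 hold the 1st Thursday, 8–14 the 2nd, 15–21 the 3rd, 22–28 the 4th, 29–31 the 5th.
11 is in the range for the 2nd.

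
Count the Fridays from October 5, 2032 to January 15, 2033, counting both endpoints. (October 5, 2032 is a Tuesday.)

15

October 5, 2032 is a Tuesday; the first Friday on or after it is October 8, 2032 (3 days later).
From October 8, 2032 to January 15, 2033: 23 + 30 + 31 + 15 = 99 days (rest of October, November, December, January).
99 ÷ 7 = 14 full weeks with remainder 1, so 14 more Fridays after the first → 15.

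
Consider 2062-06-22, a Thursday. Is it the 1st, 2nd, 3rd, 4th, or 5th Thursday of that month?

4th

Day 22 falls in week ⌈22/7⌉ of the month.
Days 1–7 hold the 1st Thursday, 8–14 the 2nd, 15–21 the 3rd, 22–28 the 4th, 29–31 the 5th.
22 is in the range for the 4th.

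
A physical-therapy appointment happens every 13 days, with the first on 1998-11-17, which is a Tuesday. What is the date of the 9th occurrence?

The 9th occurrence is 8 intervals after the first: 8 × 13 = 104 days after 1998-11-17.
November has 30 days — 13 days to the end of November leaves 91.
December has 31 days (60 left).
January has 31 days (29 left).
February has 28 days (1 left).
1 day into March → 1999-03-01.

1999-03-01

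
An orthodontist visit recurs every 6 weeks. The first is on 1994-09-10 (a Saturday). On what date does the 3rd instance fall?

1994-12-03

The 3rd occurrence is 2 intervals after the first: 2 × 42 = 84 days after 1994-09-10.
September has 30 days — 20 days to the end of September leaves 64.
October has 31 days (33 left).
November has 30 days (3 left).
3 days into December → 1994-12-03.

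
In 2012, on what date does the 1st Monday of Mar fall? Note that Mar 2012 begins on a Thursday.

Mar 2012 begins on a Thursday, so the first Monday is Mar 5 (4 days later).

Mar 5, 2012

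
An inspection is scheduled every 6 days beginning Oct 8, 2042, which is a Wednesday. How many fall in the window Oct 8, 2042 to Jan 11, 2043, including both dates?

Occurrences land 6·i days after Oct 8, 2042 for i = 0, 1, 2, …
The window opens on the start date, so the first occurrence inside is #1 on Oct 8, 2042.
Jan 11, 2043 is 95 days after the start; 95 ÷ 6 = 15 remainder 5. Last occurrence in the window: #16 on Jan 6, 2043.
Occurrences #1 through #16: 16 in total.

16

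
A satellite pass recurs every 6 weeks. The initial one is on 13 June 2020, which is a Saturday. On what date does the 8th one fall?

The 8th occurrence is 7 intervals after the first: 7 × 42 = 294 days after 13 June 2020.
June has 30 days — 17 days to the end of June leaves 277.
July has 31 days (246 left).
August has 31 days (215 left).
September has 30 days (185 left).
October has 31 days (154 left).
November has 30 days (124 left).
December has 31 days (93 left).
January has 31 days (62 left).
February has 28 days (34 left).
March has 31 days (3 left).
3 days into April → 3 April 2021.

3 April 2021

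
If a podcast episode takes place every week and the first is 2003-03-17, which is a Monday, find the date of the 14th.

2003-06-16

The 14th occurrence is 13 intervals after the first: 13 × 7 = 91 days after 2003-03-17.
March has 31 days — 14 days to the end of March leaves 77.
April has 30 days (47 left).
May has 31 days (16 left).
16 days into June → 2003-06-16.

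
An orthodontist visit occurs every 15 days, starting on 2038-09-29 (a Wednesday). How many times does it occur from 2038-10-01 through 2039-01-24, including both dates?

7

Occurrences land 15·i days after 2038-09-29 for i = 0, 1, 2, …
2038-10-01 is 2 days after the start; 2 ÷ 15 = 0 remainder 2; since the remainder is 2, round up to i = 1. First occurrence in the window: #2 on 2038-10-14 (1×15 = 15 days in).
2039-01-24 is 117 days after the start; 117 ÷ 15 = 7 remainder 12. Last occurrence in the window: #8 on 2039-01-12.
Occurrences #2 through #8: 7 in total.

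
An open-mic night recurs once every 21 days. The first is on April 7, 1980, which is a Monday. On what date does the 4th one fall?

June 9, 1980

The 4th occurrence is 3 intervals after the first: 3 × 21 = 63 days after April 7, 1980.
April has 30 days — 23 days to the end of April leaves 40.
May has 31 days (9 left).
9 days into June → June 9, 1980.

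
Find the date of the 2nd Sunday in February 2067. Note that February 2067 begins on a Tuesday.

February 2067 begins on a Tuesday, so the first Sunday is February 6 (5 days later).
The 2nd Sunday is 1 weeks later: 6 + 7 = 13.

2067-02-13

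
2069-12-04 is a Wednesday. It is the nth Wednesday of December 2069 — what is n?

1st

Day 4 falls in week ⌈4/7⌉ of the month.
Days 1–7 hold the 1st Wednesday, 8–14 the 2nd, 15–21 the 3rd, 22–28 the 4th, 29–31 the 5th.
4 is in the range for the 1st.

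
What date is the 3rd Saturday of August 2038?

21 August 2038

August 2038 begins on a Sunday, so the first Saturday is August 7 (6 days later).
The 3rd Saturday is 2 weeks later: 7 + 14 = 21.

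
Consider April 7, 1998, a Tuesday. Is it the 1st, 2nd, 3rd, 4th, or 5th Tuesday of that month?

1st

Day 7 falls in week ⌈7/7⌉ of the month.
Days 1–7 hold the 1st Tuesday, 8–14 the 2nd, 15–21 the 3rd, 22–28 the 4th, 29–31 the 5th.
7 is in the range for the 1st.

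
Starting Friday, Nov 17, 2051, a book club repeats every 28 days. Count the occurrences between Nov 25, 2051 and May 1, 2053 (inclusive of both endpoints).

18

Occurrences land 28·i days after Nov 17, 2051 for i = 0, 1, 2, …
Nov 25, 2051 is 8 days after the start; 8 ÷ 28 = 0 remainder 8; since the remainder is 8, round up to i = 1. First occurrence in the window: #2 on Dec 15, 2051 (1×28 = 28 days in).
May 1, 2053 is 531 days after the start; 531 ÷ 28 = 18 remainder 27. Last occurrence in the window: #19 on Apr 4, 2053.
Occurrences #2 through #19: 18 in total.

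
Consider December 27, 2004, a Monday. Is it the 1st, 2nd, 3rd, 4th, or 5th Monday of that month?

4th

Day 27 falls in week ⌈27/7⌉ of the month.
Days 1–7 hold the 1st Monday, 8–14 the 2nd, 15–21 the 3rd, 22–28 the 4th, 29–31 the 5th.
27 is in the range for the 4th.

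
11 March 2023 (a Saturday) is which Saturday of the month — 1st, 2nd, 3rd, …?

Day 11 falls in week ⌈11/7⌉ of the month.
Days 1–7 hold the 1st Saturday, 8–14 the 2nd, 15–21 the 3rd, 22–28 the 4th, 29–31 the 5th.
11 is in the range for the 2nd.

2nd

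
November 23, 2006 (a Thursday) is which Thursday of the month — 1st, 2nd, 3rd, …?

4th

Day 23 falls in week ⌈23/7⌉ of the month.
Days 1–7 hold the 1st Thursday, 8–14 the 2nd, 15–21 the 3rd, 22–28 the 4th, 29–31 the 5th.
23 is in the range for the 4th.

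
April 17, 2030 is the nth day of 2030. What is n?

107

Days in months before April: 31 + 28 + 31 = 90.
Plus 17 days into April → day 107.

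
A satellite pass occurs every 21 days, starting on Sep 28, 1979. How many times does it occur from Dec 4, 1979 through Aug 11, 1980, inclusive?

Occurrences land 21·i days after Sep 28, 1979 for i = 0, 1, 2, …
Dec 4, 1979 is 67 days after the start; 67 ÷ 21 = 3 remainder 4; since the remainder is 4, round up to i = 4. First occurrence in the window: #5 on Dec 21, 1979 (4×21 = 84 days in).
Aug 11, 1980 is 318 days after the start; 318 ÷ 21 = 15 remainder 3. Last occurrence in the window: #16 on Aug 8, 1980.
Occurrences #5 through #16: 12 in total.

12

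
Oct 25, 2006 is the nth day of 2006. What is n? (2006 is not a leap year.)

298

Days in months before Oct: 31 + 28 + 31 + 30 + 31 + 30 + 31 + 31 + 30 = 273.
Plus 25 days into Oct → day 298.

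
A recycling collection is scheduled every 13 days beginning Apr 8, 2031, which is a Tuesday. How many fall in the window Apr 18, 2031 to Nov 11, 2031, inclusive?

16

Occurrences land 13·i days after Apr 8, 2031 for i = 0, 1, 2, …
Apr 18, 2031 is 10 days after the start; 10 ÷ 13 = 0 remainder 10; since the remainder is 10, round up to i = 1. First occurrence in the window: #2 on Apr 21, 2031 (1×13 = 13 days in).
Nov 11, 2031 is 217 days after the start; 217 ÷ 13 = 16 remainder 9. Last occurrence in the window: #17 on Nov 2, 2031.
Occurrences #2 through #17: 16 in total.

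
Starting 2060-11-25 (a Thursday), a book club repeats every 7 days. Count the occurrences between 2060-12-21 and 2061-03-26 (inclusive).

14

Occurrences land 7·i days after 2060-11-25 for i = 0, 1, 2, …
2060-12-21 is 26 days after the start; 26 ÷ 7 = 3 remainder 5; since the remainder is 5, round up to i = 4. First occurrence in the window: #5 on 2060-12-23 (4×7 = 28 days in).
2061-03-26 is 121 days after the start; 121 ÷ 7 = 17 remainder 2. Last occurrence in the window: #18 on 2061-03-24.
Occurrences #5 through #18: 14 in total.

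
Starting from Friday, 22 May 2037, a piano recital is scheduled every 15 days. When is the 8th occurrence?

4 September 2037

The 8th occurrence is 7 intervals after the first: 7 × 15 = 105 days after 22 May 2037.
May has 31 days — 9 days to the end of May leaves 96.
June has 30 days (66 left).
July has 31 days (35 left).
August has 31 days (4 left).
4 days into September → 4 September 2037.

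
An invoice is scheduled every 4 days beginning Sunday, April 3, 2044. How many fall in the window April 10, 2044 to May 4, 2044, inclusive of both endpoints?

Occurrences land 4·i days after April 3, 2044 for i = 0, 1, 2, …
April 10, 2044 is 7 days after the start; 7 ÷ 4 = 1 remainder 3; since the remainder is 3, round up to i = 2. First occurrence in the window: #3 on April 11, 2044 (2×4 = 8 days in).
May 4, 2044 is 31 days after the start; 31 ÷ 4 = 7 remainder 3. Last occurrence in the window: #8 on May 1, 2044.
Occurrences #3 through #8: 6 in total.

6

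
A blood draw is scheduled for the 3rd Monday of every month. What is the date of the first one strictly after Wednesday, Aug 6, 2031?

Aug 2031 starts on a Friday; its first Monday is the 4th, so the 3rd Monday is the 18th — Aug 18, 2031.
Aug 18, 2031 is after Aug 6, 2031, so that is the next one.

Aug 18, 2031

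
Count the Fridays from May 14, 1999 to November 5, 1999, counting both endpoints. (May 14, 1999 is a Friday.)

May 14, 1999 is a Friday; the first Friday on or after it is May 14, 1999.
From May 14, 1999 to November 5, 1999: 17 + 30 + 31 + 31 + 30 + 31 + 5 = 175 days (rest of May, June, July, August, September, October, November).
175 ÷ 7 = 25 full weeks with remainder 0, so 25 more Fridays after the first → 26.

26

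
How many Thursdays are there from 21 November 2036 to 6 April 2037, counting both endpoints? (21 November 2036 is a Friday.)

19

21 November 2036 is a Friday; the first Thursday on or after it is 27 November 2036 (6 days later).
From 27 November 2036 to 6 April 2037: 3 + 31 + 31 + 28 + 31 + 6 = 130 days (rest of November, December, January, February, March, April).
130 ÷ 7 = 18 full weeks with remainder 4, so 18 more Thursdays after the first → 19.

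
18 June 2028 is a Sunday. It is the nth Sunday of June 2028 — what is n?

3rd

Day 18 falls in week ⌈18/7⌉ of the month.
Days 1–7 hold the 1st Sunday, 8–14 the 2nd, 15–21 the 3rd, 22–28 the 4th, 29–31 the 5th.
18 is in the range for the 3rd.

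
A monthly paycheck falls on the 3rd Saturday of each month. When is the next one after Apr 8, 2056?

Apr 2056 starts on a Saturday; its first Saturday is the 1st, so the 3rd Saturday is the 15th — Apr 15, 2056.
Apr 15, 2056 is after Apr 8, 2056, so that is the next one.

Apr 15, 2056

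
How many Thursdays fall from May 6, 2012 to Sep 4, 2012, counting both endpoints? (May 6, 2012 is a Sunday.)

17

May 6, 2012 is a Sunday; the first Thursday on or after it is May 10, 2012 (4 days later).
From May 10, 2012 to Sep 4, 2012: 21 + 30 + 31 + 31 + 4 = 117 days (rest of May, Jun, Jul, Aug, Sep).
117 ÷ 7 = 16 full weeks with remainder 5, so 16 more Thursdays after the first → 17.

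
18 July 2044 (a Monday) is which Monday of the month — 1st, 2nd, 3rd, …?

3rd

Day 18 falls in week ⌈18/7⌉ of the month.
Days 1–7 hold the 1st Monday, 8–14 the 2nd, 15–21 the 3rd, 22–28 the 4th, 29–31 the 5th.
18 is in the range for the 3rd.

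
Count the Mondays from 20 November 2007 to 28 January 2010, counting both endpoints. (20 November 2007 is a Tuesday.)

114

20 November 2007 is a Tuesday; the first Monday on or after it is 26 November 2007 (6 days later).
From 26 November 2007 to 28 January 2010: 35 + 366 + 365 + 28 = 794 days (rest of 2007, 2008, 2009, to 28 January 2010 in 2010).
794 ÷ 7 = 113 full weeks with remainder 3, so 113 more Mondays after the first → 114.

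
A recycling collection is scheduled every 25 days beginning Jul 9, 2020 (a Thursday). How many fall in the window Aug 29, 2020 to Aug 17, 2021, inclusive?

14

Occurrences land 25·i days after Jul 9, 2020 for i = 0, 1, 2, …
Aug 29, 2020 is 51 days after the start; 51 ÷ 25 = 2 remainder 1; since the remainder is 1, round up to i = 3. First occurrence in the window: #4 on Sep 22, 2020 (3×25 = 75 days in).
Aug 17, 2021 is 404 days after the start; 404 ÷ 25 = 16 remainder 4. Last occurrence in the window: #17 on Aug 13, 2021.
Occurrences #4 through #17: 14 in total.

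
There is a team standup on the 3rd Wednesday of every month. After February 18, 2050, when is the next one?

February 2050 starts on a Tuesday; its first Wednesday is the 2nd, so the 3rd Wednesday is the 16th — February 16, 2050.
That is not after February 18, 2050, so look at March 2050.
March 2050 starts on a Tuesday; its first Wednesday is the 2nd, so the 3rd Wednesday is the 16th — March 16, 2050.

March 16, 2050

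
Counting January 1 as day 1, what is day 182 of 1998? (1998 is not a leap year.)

1 July 1998

January has 31 days (182 − 31 = 151 remain).
February has 28 days (151 − 28 = 123 remain).
March has 31 days (123 − 31 = 92 remain).
April has 30 days (92 − 30 = 62 remain).
May has 31 days (62 − 31 = 31 remain).
June has 30 days (31 − 30 = 1 remain).
1 into July → July 1.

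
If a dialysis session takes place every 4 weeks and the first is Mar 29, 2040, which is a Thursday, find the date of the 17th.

The 17th occurrence is 16 intervals after the first: 16 × 28 = 448 days after Mar 29, 2040.
Mar has 31 days — 2 days to the end of Mar leaves 446.
From end of Mar to end of 2040 is 275 days (171 left).
Jan has 31 days (140 left).
Feb has 28 days (112 left).
Mar has 31 days (81 left).
Apr has 30 days (51 left).
May has 31 days (20 left).
20 days into Jun → Jun 20, 2041.

Jun 20, 2041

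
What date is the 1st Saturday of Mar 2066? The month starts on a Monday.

Mar 6, 2066

Mar 2066 begins on a Monday, so the first Saturday is Mar 6 (5 days later).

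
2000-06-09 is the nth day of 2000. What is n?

161

Days in months before June: 31 + 29 + 31 + 30 + 31 = 152.
Plus 9 days into June → day 161.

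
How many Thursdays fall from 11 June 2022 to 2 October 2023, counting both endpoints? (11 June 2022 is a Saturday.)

68

11 June 2022 is a Saturday; the first Thursday on or after it is 16 June 2022 (5 days later).
From 16 June 2022 to 2 October 2023: 198 + 275 = 473 days (rest of 2022, to 2 October 2023 in 2023).
473 ÷ 7 = 67 full weeks with remainder 4, so 67 more Thursdays after the first → 68.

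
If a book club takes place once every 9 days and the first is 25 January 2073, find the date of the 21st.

24 July 2073

The 21st occurrence is 20 intervals after the first: 20 × 9 = 180 days after 25 January 2073.
January has 31 days — 6 days to the end of January leaves 174.
February has 28 days (146 left).
March has 31 days (115 left).
April has 30 days (85 left).
May has 31 days (54 left).
June has 30 days (24 left).
24 days into July → 24 July 2073.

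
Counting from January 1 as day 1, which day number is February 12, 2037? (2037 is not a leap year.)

43

Days in months before February: 31 = 31.
Plus 12 days into February → day 43.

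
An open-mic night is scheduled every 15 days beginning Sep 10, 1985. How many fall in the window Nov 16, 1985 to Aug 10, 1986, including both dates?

Occurrences land 15·i days after Sep 10, 1985 for i = 0, 1, 2, …
Nov 16, 1985 is 67 days after the start; 67 ÷ 15 = 4 remainder 7; since the remainder is 7, round up to i = 5. First occurrence in the window: #6 on Nov 24, 1985 (5×15 = 75 days in).
Aug 10, 1986 is 334 days after the start; 334 ÷ 15 = 22 remainder 4. Last occurrence in the window: #23 on Aug 6, 1986.
Occurrences #6 through #23: 18 in total.

18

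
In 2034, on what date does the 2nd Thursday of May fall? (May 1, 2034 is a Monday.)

May 11, 2034

May 2034 begins on a Monday, so the first Thursday is May 4 (3 days later).
The 2nd Thursday is 1 weeks later: 4 + 7 = 11.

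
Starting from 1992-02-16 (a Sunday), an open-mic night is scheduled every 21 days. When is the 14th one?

1992-11-15

The 14th occurrence is 13 intervals after the first: 13 × 21 = 273 days after 1992-02-16.
February has 29 days — 13 days to the end of February leaves 260.
March has 31 days (229 left).
April has 30 days (199 left).
May has 31 days (168 left).
June has 30 days (138 left).
July has 31 days (107 left).
August has 31 days (76 left).
September has 30 days (46 left).
October has 31 days (15 left).
15 days into November → 1992-11-15.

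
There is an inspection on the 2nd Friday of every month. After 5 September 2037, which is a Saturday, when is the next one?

September 2037 starts on a Tuesday; its first Friday is the 4th, so the 2nd Friday is the 11th — 11 September 2037.
11 September 2037 is after 5 September 2037, so that is the next one.

11 September 2037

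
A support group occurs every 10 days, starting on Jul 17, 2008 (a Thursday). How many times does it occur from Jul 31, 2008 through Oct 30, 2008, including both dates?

Occurrences land 10·i days after Jul 17, 2008 for i = 0, 1, 2, …
Jul 31, 2008 is 14 days after the start; 14 ÷ 10 = 1 remainder 4; since the remainder is 4, round up to i = 2. First occurrence in the window: #3 on Aug 6, 2008 (2×10 = 20 days in).
Oct 30, 2008 is 105 days after the start; 105 ÷ 10 = 10 remainder 5. Last occurrence in the window: #11 on Oct 25, 2008.
Occurrences #3 through #11: 9 in total.

9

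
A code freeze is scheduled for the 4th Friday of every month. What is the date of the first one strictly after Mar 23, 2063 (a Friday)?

Apr 27, 2063

Mar 2063 starts on a Thursday; its first Friday is the 2nd, so the 4th Friday is the 23rd — Mar 23, 2063.
That is not after Mar 23, 2063, so look at Apr 2063.
Apr 2063 starts on a Sunday; its first Friday is the 6th, so the 4th Friday is the 27th — Apr 27, 2063.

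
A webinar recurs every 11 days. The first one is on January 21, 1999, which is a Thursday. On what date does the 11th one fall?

The 11th occurrence is 10 intervals after the first: 10 × 11 = 110 days after January 21, 1999.
January has 31 days — 10 days to the end of January leaves 100.
February has 28 days (72 left).
March has 31 days (41 left).
April has 30 days (11 left).
11 days into May → May 11, 1999.

May 11, 1999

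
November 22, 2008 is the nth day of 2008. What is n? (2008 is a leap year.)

327

Days in months before November: 31 + 29 + 31 + 30 + 31 + 30 + 31 + 31 + 30 + 31 = 305.
Plus 22 days into November → day 327.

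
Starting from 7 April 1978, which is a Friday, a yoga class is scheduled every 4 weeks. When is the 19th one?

The 19th occurrence is 18 intervals after the first: 18 × 28 = 504 days after 7 April 1978.
April has 30 days — 23 days to the end of April leaves 481.
From end of April to end of 1978 is 245 days (236 left).
January has 31 days (205 left).
February has 28 days (177 left).
March has 31 days (146 left).
April has 30 days (116 left).
May has 31 days (85 left).
June has 30 days (55 left).
July has 31 days (24 left).
24 days into August → 24 August 1979.

24 August 1979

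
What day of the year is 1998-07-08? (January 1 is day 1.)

Days in months before July: 31 + 28 + 31 + 30 + 31 + 30 = 181.
Plus 8 days into July → day 189.

189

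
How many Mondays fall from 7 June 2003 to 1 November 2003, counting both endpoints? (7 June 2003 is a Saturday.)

7 June 2003 is a Saturday; the first Monday on or after it is 9 June 2003 (2 days later).
From 9 June 2003 to 1 November 2003: 21 + 31 + 31 + 30 + 31 + 1 = 145 days (rest of June, July, August, September, October, November).
145 ÷ 7 = 20 full weeks with remainder 5, so 20 more Mondays after the first → 21.

21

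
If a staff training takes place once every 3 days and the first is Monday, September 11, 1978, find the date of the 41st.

The 41st occurrence is 40 intervals after the first: 40 × 3 = 120 days after September 11, 1978.
September has 30 days — 19 days to the end of September leaves 101.
October has 31 days (70 left).
November has 30 days (40 left).
December has 31 days (9 left).
9 days into January → January 9, 1979.

January 9, 1979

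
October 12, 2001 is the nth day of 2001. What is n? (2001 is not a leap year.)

285

Days in months before October: 31 + 28 + 31 + 30 + 31 + 30 + 31 + 31 + 30 = 273.
Plus 12 days into October → day 285.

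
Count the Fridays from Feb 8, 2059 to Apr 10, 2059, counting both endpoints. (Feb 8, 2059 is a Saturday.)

Feb 8, 2059 is a Saturday; the first Friday on or after it is Feb 14, 2059 (6 days later).
From Feb 14, 2059 to Apr 10, 2059: 14 + 31 + 10 = 55 days (rest of Feb, Mar, Apr).
55 ÷ 7 = 7 full weeks with remainder 6, so 7 more Fridays after the first → 8.

8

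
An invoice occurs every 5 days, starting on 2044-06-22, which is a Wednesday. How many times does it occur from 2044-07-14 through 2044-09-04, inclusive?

Occurrences land 5·i days after 2044-06-22 for i = 0, 1, 2, …
2044-07-14 is 22 days after the start; 22 ÷ 5 = 4 remainder 2; since the remainder is 2, round up to i = 5. First occurrence in the window: #6 on 2044-07-17 (5×5 = 25 days in).
2044-09-04 is 74 days after the start; 74 ÷ 5 = 14 remainder 4. Last occurrence in the window: #15 on 2044-08-31.
Occurrences #6 through #15: 10 in total.

10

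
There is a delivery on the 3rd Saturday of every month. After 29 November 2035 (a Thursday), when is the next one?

November 2035 starts on a Thursday; its first Saturday is the 3rd, so the 3rd Saturday is the 17th — 17 November 2035.
That is not after 29 November 2035, so look at December 2035.
December 2035 starts on a Saturday; its first Saturday is the 1st, so the 3rd Saturday is the 15th — 15 December 2035.

15 December 2035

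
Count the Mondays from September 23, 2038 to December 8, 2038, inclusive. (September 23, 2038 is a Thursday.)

11

September 23, 2038 is a Thursday; the first Monday on or after it is September 27, 2038 (4 days later).
From September 27, 2038 to December 8, 2038: 3 + 31 + 30 + 8 = 72 days (rest of September, October, November, December).
72 ÷ 7 = 10 full weeks with remainder 2, so 10 more Mondays after the first → 11.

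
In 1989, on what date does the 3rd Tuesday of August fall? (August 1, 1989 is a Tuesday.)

1989-08-15

August 1989 begins on a Tuesday, so the first Tuesday is August 1.
The 3rd Tuesday is 2 weeks later: 1 + 14 = 15.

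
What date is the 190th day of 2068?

8 July 2068

January has 31 days (190 − 31 = 159 remain).
February has 29 days (159 − 29 = 130 remain).
March has 31 days (130 − 31 = 99 remain).
April has 30 days (99 − 30 = 69 remain).
May has 31 days (69 − 31 = 38 remain).
June has 30 days (38 − 30 = 8 remain).
8 into July → July 8.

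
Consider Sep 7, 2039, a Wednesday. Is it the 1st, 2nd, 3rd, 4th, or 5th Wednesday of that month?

1st

Day 7 falls in week ⌈7/7⌉ of the month.
Days 1–7 hold the 1st Wednesday, 8–14 the 2nd, 15–21 the 3rd, 22–28 the 4th, 29–31 the 5th.
7 is in the range for the 1st.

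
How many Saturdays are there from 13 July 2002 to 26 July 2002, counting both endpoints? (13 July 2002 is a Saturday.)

13 July 2002 is a Saturday; the first Saturday on or after it is 13 July 2002.
From 13 July 2002 to 26 July 2002 is 26 − 13 = 13 days.
13 ÷ 7 = 1 full weeks with remainder 6, so 1 more Saturdays after the first → 2.

2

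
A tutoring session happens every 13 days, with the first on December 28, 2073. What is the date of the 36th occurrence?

The 36th occurrence is 35 intervals after the first: 35 × 13 = 455 days after December 28, 2073.
December has 31 days — 3 days to the end of December leaves 452.
2074 has 365 days (87 left).
January has 31 days (56 left).
February has 28 days (28 left).
28 days into March → March 28, 2075.

March 28, 2075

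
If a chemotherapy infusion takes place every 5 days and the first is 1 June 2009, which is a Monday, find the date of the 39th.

8 December 2009

The 39th occurrence is 38 intervals after the first: 38 × 5 = 190 days after 1 June 2009.
June has 30 days — 29 days to the end of June leaves 161.
July has 31 days (130 left).
August has 31 days (99 left).
September has 30 days (69 left).
October has 31 days (38 left).
November has 30 days (8 left).
8 days into December → 8 December 2009.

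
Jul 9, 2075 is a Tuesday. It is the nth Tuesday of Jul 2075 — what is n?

Day 9 falls in week ⌈9/7⌉ of the month.
Days 1–7 hold the 1st Tuesday, 8–14 the 2nd, 15–21 the 3rd, 22–28 the 4th, 29–31 the 5th.
9 is in the range for the 2nd.

2nd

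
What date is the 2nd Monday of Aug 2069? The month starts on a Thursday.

Aug 12, 2069

Aug 2069 begins on a Thursday, so the first Monday is Aug 5 (4 days later).
The 2nd Monday is 1 weeks later: 5 + 7 = 12.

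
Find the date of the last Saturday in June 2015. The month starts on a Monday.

2015-06-27

June 2015 begins on a Monday, so the first Saturday is June 6 (5 days later).
June 2015 has 30 days. Adding weeks: 6, 13, 20, 27 — the last one ≤ 30 is the 27th.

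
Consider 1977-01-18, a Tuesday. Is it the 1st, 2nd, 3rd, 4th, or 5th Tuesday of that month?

Day 18 falls in week ⌈18/7⌉ of the month.
Days 1–7 hold the 1st Tuesday, 8–14 the 2nd, 15–21 the 3rd, 22–28 the 4th, 29–31 the 5th.
18 is in the range for the 3rd.

3rd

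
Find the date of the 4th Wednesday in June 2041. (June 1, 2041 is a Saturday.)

June 2041 begins on a Saturday, so the first Wednesday is June 5 (4 days later).
The 4th Wednesday is 3 weeks later: 5 + 21 = 26.

2041-06-26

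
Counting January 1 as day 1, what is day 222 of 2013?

10 August 2013

January has 31 days (222 − 31 = 191 remain).
February has 28 days (191 − 28 = 163 remain).
March has 31 days (163 − 31 = 132 remain).
April has 30 days (132 − 30 = 102 remain).
May has 31 days (102 − 31 = 71 remain).
June has 30 days (71 − 30 = 41 remain).
July has 31 days (41 − 31 = 10 remain).
10 into August → August 10.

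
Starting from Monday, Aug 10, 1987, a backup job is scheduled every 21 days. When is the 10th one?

The 10th occurrence is 9 intervals after the first: 9 × 21 = 189 days after Aug 10, 1987.
Aug has 31 days — 21 days to the end of Aug leaves 168.
Sep has 30 days (138 left).
Oct has 31 days (107 left).
Nov has 30 days (77 left).
Dec has 31 days (46 left).
Jan has 31 days (15 left).
15 days into Feb → Feb 15, 1988.

Feb 15, 1988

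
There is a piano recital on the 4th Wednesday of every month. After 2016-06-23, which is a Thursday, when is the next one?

2016-07-27

June 2016 starts on a Wednesday; its first Wednesday is the 1st, so the 4th Wednesday is the 22nd — 2016-06-22.
That is not after 2016-06-23, so look at July 2016.
July 2016 starts on a Friday; its first Wednesday is the 6th, so the 4th Wednesday is the 27th — 2016-07-27.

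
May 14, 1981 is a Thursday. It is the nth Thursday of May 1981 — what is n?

2nd

Day 14 falls in week ⌈14/7⌉ of the month.
Days 1–7 hold the 1st Thursday, 8–14 the 2nd, 15–21 the 3rd, 22–28 the 4th, 29–31 the 5th.
14 is in the range for the 2nd.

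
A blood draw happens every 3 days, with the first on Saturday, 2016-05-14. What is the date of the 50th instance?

2016-10-08

The 50th occurrence is 49 intervals after the first: 49 × 3 = 147 days after 2016-05-14.
May has 31 days — 17 days to the end of May leaves 130.
June has 30 days (100 left).
July has 31 days (69 left).
August has 31 days (38 left).
September has 30 days (8 left).
8 days into October → 2016-10-08.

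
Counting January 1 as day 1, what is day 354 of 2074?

20 December 2074

January has 31 days (354 − 31 = 323 remain).
February has 28 days (323 − 28 = 295 remain).
March has 31 days (295 − 31 = 264 remain).
April has 30 days (264 − 30 = 234 remain).
May has 31 days (234 − 31 = 203 remain).
June has 30 days (203 − 30 = 173 remain).
July has 31 days (173 − 31 = 142 remain).
August has 31 days (142 − 31 = 111 remain).
September has 30 days (111 − 30 = 81 remain).
October has 31 days (81 − 31 = 50 remain).
November has 30 days (50 − 30 = 20 remain).
20 into December → December 20.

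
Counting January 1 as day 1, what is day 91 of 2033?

January has 31 days (91 − 31 = 60 remain).
February has 28 days (60 − 28 = 32 remain).
March has 31 days (32 − 31 = 1 remain).
1 into April → April 1.

April 1, 2033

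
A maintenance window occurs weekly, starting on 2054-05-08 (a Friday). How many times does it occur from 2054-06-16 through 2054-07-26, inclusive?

6

Occurrences land 7·i days after 2054-05-08 for i = 0, 1, 2, …
2054-06-16 is 39 days after the start; 39 ÷ 7 = 5 remainder 4; since the remainder is 4, round up to i = 6. First occurrence in the window: #7 on 2054-06-19 (6×7 = 42 days in).
2054-07-26 is 79 days after the start; 79 ÷ 7 = 11 remainder 2. Last occurrence in the window: #12 on 2054-07-24.
Occurrences #7 through #12: 6 in total.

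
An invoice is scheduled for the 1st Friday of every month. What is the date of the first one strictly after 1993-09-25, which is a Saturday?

September 1993 starts on a Wednesday, so its 1st Friday is 1993-09-03 (2 days in).
That is not after 1993-09-25, so look at October 1993.
October 1993 starts on a Friday, so its 1st Friday is 1993-10-01.

1993-10-01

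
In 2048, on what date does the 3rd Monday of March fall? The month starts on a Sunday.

March 2048 begins on a Sunday, so the first Monday is March 2 (1 day later).
The 3rd Monday is 2 weeks later: 2 + 14 = 16.

2048-03-16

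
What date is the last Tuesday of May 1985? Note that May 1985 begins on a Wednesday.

28 May 1985

May 1985 begins on a Wednesday, so the first Tuesday is May 7 (6 days later).
May 1985 has 31 days. Adding weeks: 7, 14, 21, 28 — the last one ≤ 31 is the 28th.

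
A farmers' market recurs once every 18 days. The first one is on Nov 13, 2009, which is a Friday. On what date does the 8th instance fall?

Mar 19, 2010

The 8th occurrence is 7 intervals after the first: 7 × 18 = 126 days after Nov 13, 2009.
Nov has 30 days — 17 days to the end of Nov leaves 109.
Dec has 31 days (78 left).
Jan has 31 days (47 left).
Feb has 28 days (19 left).
19 days into Mar → Mar 19, 2010.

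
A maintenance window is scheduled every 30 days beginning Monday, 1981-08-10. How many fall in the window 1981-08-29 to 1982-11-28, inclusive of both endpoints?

15

Occurrences land 30·i days after 1981-08-10 for i = 0, 1, 2, …
1981-08-29 is 19 days after the start; 19 ÷ 30 = 0 remainder 19; since the remainder is 19, round up to i = 1. First occurrence in the window: #2 on 1981-09-09 (1×30 = 30 days in).
1982-11-28 is 475 days after the start; 475 ÷ 30 = 15 remainder 25. Last occurrence in the window: #16 on 1982-11-03.
Occurrences #2 through #16: 15 in total.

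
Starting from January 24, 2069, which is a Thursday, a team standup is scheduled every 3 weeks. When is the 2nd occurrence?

The 2nd occurrence is 1 interval after the first: 1 × 21 = 21 days after January 24, 2069.
January has 31 days — 7 days to the end of January leaves 14.
14 days into February → February 14, 2069.

February 14, 2069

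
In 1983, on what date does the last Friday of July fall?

July 29, 1983

July 1983 begins on a Friday, so the first Friday is July 1.
July 1983 has 31 days. Adding weeks: 1, 8, 15, 22, 29 — the last one ≤ 31 is the 29th.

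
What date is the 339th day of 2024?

Jan has 31 days (339 − 31 = 308 remain).
Feb has 29 days (308 − 29 = 279 remain).
Mar has 31 days (279 − 31 = 248 remain).
Apr has 30 days (248 − 30 = 218 remain).
May has 31 days (218 − 31 = 187 remain).
Jun has 30 days (187 − 30 = 157 remain).
Jul has 31 days (157 − 31 = 126 remain).
Aug has 31 days (126 − 31 = 95 remain).
Sep has 30 days (95 − 30 = 65 remain).
Oct has 31 days (65 − 31 = 34 remain).
Nov has 30 days (34 − 30 = 4 remain).
4 into Dec → Dec 4.

Dec 4, 2024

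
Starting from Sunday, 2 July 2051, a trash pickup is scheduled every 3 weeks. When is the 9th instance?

17 December 2051

The 9th occurrence is 8 intervals after the first: 8 × 21 = 168 days after 2 July 2051.
July has 31 days — 29 days to the end of July leaves 139.
August has 31 days (108 left).
September has 30 days (78 left).
October has 31 days (47 left).
November has 30 days (17 left).
17 days into December → 17 December 2051.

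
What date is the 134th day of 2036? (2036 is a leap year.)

2036-05-13

January has 31 days (134 − 31 = 103 remain).
February has 29 days (103 − 29 = 74 remain).
March has 31 days (74 − 31 = 43 remain).
April has 30 days (43 − 30 = 13 remain).
13 into May → May 13.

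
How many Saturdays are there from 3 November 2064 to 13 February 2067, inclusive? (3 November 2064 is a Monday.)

3 November 2064 is a Monday; the first Saturday on or after it is 8 November 2064 (5 days later).
From 8 November 2064 to 13 February 2067: 53 + 365 + 365 + 44 = 827 days (rest of 2064, 2065, 2066, to 13 February 2067 in 2067).
827 ÷ 7 = 118 full weeks with remainder 1, so 118 more Saturdays after the first → 119.

119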